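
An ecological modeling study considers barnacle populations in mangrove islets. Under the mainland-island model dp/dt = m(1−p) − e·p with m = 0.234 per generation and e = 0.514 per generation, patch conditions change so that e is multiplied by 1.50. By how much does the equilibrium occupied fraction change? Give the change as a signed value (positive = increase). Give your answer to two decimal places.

Before: p* = 0.234/(0.234+0.514) = 0.3128.
After: m = 0.234, e = 0.771; p* = 0.234/1.0050 = 0.2328.
Δp* = 0.2328 − 0.3128 = -0.0800.

-0.08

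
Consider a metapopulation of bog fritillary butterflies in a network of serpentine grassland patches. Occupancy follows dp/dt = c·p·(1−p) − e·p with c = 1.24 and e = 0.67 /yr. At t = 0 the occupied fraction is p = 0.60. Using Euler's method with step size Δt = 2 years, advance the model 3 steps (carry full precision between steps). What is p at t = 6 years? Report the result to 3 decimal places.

Update rule: p ← p + [c·p·(1−p) − e·p]·Δt with Δt = 2.
p: 0.60000 → 0.39120  (Δp = -0.20880)
p: 0.39120 → 0.45764  (Δp = +0.06644)
p: 0.45764 → 0.45995  (Δp = +0.00232)

0.460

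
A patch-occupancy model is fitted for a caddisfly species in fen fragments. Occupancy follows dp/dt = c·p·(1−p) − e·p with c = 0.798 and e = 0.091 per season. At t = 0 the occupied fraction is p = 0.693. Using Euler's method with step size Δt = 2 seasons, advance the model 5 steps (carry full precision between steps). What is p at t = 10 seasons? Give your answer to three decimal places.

Update rule: p ← p + [c·p·(1−p) − e·p]·Δt with Δt = 2.
  1  |  dp/dt·Δt = +0.213425  |  p_1 = 0.906425
  2  |  dp/dt·Δt = -0.029598  |  p_2 = 0.876827
  3  |  dp/dt·Δt = +0.012788  |  p_3 = 0.889615
  4  |  dp/dt·Δt = -0.005182  |  p_4 = 0.884433
  5  |  dp/dt·Δt = +0.002163  |  p_5 = 0.886596

0.887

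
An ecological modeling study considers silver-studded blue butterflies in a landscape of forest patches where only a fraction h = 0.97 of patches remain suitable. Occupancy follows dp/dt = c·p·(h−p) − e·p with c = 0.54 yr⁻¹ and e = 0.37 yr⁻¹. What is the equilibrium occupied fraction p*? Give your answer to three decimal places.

Setting dp/dt = 0 and dividing by p* gives c·(h−p*) = e.
So p* = h − e/c = 0.97 − 0.37/0.54 = 0.97 − 0.6852 = 0.2848.

0.285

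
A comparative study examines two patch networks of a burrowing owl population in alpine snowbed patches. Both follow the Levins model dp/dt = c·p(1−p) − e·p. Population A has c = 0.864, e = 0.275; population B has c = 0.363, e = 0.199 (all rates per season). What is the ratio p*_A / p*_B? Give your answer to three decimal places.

A: p*_A = 1 − 0.275/0.864 = 0.6817.
B: p*_B = 1 − 0.199/0.363 = 0.4518.
p*_A / p*_B = 0.6817/0.4518 = 1.5089.

1.509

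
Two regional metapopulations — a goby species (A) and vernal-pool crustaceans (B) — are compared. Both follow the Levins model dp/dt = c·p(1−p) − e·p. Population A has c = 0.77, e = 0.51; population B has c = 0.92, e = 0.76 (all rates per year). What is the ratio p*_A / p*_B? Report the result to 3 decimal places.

1.942

A: p*_A = 1 − 0.51/0.77 = 0.3377.
B: p*_B = 1 − 0.76/0.92 = 0.1739.
p*_A / p*_B = 0.3377/0.1739 = 1.9416.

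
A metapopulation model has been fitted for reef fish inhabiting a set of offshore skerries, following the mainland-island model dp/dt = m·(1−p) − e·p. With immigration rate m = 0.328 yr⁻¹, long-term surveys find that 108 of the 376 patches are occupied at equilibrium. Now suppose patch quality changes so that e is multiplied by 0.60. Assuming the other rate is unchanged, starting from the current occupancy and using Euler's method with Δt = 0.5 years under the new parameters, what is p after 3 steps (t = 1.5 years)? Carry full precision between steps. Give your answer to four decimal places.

Observed p* = 108/376 = 0.28723.
Balance m(1−p*) = e·p* gives e = m(1−p*)/p* = 0.328×0.71277/0.28723 = 0.81393.
Starting from p₀ = 0.28723; update p ← p + (dp/dt)·Δt with the new parameters.
  1  |  dp/dt·Δt = +0.046757  |  p_1 = 0.333991
  2  |  dp/dt·Δt = +0.027672  |  p_2 = 0.361664
  3  |  dp/dt·Δt = +0.016377  |  p_3 = 0.378041

0.3780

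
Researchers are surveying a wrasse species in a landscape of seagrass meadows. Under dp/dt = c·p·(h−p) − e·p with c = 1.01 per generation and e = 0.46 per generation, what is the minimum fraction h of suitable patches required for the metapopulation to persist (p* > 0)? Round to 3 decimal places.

0.455

p* = h − e/c is positive only when h > e/c.
h_min = e/c = 0.46/1.01 = 0.4554.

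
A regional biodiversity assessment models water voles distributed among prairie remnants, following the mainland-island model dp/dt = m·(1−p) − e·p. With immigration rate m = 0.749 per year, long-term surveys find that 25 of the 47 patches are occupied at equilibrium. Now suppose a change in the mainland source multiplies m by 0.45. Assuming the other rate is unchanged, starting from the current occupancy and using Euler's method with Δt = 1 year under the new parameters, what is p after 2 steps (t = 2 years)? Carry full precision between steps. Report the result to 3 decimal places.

Observed p* = 25/47 = 0.53191.
Balance m(1−p*) = e·p* gives e = m(1−p*)/p* = 0.749×0.46809/0.53191 = 0.65912.
Starting from p₀ = 0.53191; update p ← p + (dp/dt)·Δt with the new parameters.
step 1: Δp = -0.19283, p = 0.33909
step 2: Δp = -0.00074, p = 0.33835

0.338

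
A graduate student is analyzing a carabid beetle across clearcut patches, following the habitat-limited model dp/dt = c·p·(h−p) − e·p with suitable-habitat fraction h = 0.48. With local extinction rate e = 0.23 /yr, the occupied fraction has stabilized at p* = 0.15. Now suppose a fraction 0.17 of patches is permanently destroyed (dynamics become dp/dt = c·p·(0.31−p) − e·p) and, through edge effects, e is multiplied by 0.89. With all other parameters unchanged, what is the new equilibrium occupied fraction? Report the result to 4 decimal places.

0.0163

Balance c(h−p*) = e gives c = e/(0.48 − 0.15000) = 0.23/0.33000 = 0.69697.
New p* = 0.31 − e/c = 0.31 − 0.20470/0.69697 = 0.01630.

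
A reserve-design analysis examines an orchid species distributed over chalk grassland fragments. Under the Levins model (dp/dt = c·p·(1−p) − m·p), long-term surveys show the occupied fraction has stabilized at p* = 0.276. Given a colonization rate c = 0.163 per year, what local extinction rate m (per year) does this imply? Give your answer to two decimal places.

0.12

At equilibrium c(1−p*) = m.
m = 0.163 × (1 − 0.276) = 0.163 × 0.7240 = 0.1180.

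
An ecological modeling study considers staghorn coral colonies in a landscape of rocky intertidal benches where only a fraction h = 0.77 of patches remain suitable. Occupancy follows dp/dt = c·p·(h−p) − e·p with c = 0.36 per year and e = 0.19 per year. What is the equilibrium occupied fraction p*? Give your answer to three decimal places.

Setting dp/dt = 0 and dividing by p* gives c·(h−p*) = e.
So p* = h − e/c = 0.77 − 0.19/0.36 = 0.77 − 0.5278 = 0.2422.

0.242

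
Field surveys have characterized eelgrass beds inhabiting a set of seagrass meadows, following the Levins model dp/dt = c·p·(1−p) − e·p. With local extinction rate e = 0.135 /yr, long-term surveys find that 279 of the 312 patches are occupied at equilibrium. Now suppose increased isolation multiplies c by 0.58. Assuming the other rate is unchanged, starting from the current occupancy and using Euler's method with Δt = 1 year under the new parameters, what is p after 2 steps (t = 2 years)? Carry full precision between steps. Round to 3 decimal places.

0.827

Observed p* = 279/312 = 0.89423.
Balance c(1−p*) = e gives c = e/(1 − 0.89423) = 0.135/0.10577 = 1.27636.
Starting from p₀ = 0.89423; update p ← p + (dp/dt)·Δt with the new parameters.
p: 0.89423 → 0.84353  (Δp = -0.05070)
p: 0.84353 → 0.82736  (Δp = -0.01617)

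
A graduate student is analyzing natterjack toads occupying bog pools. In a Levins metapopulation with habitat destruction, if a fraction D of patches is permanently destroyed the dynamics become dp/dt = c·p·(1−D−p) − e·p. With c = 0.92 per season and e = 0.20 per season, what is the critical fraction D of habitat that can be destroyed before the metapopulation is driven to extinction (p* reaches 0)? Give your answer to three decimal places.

The nontrivial equilibrium is p* = (1−D) − e/c; extinction occurs when this hits zero.
So D_crit = 1 − e/c = 1 − 0.20/0.92 = 1 − 0.2174 = 0.7826.
This equals the undisturbed p*, a classic result of Lande's extension.

0.783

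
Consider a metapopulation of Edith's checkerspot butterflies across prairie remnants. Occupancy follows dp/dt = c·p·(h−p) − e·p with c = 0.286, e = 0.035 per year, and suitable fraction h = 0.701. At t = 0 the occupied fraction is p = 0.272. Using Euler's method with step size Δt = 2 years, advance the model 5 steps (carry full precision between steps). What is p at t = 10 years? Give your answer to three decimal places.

Update rule: p ← p + [c·p·(h−p) − e·p]·Δt with Δt = 2.
step 1: Δp = +0.04771, p = 0.31971
step 2: Δp = +0.04735, p = 0.36705
step 3: Δp = +0.04442, p = 0.41147
step 4: Δp = +0.03934, p = 0.45081
step 5: Δp = +0.03296, p = 0.48377

0.484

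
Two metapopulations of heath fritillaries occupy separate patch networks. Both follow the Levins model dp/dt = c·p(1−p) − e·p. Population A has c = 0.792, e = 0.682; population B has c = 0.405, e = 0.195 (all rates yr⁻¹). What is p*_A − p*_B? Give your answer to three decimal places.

-0.380

A: p*_A = 1 − 0.682/0.792 = 0.1389.
B: p*_B = 1 − 0.195/0.405 = 0.5185.
p*_A − p*_B = 0.1389 − 0.5185 = -0.3796.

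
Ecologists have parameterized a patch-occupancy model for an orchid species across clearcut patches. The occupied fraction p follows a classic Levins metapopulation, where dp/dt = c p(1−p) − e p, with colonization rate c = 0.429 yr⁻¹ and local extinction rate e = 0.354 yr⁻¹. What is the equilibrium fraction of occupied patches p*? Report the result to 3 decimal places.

Setting dp/dt = 0 and dividing through by p* gives c·(1−p*) = e.
So p* = 1 − e/c = 1 − 0.354/0.429 = 1 − 0.8252 = 0.1748.

0.175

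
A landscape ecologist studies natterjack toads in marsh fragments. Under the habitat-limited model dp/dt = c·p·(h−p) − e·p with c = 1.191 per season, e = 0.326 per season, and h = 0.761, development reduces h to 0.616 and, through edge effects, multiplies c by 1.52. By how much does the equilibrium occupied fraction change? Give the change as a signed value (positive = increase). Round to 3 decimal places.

Before: p* = h − e/c = 0.761 − 0.326/1.191 = 0.761 − 0.2737 = 0.4873.
After: c = 1.81032, e = 0.326, h = 0.616; p* = 0.616 − 0.326/1.81032 = 0.4359.
Δp* = 0.4359 − 0.4873 = -0.0514.

-0.051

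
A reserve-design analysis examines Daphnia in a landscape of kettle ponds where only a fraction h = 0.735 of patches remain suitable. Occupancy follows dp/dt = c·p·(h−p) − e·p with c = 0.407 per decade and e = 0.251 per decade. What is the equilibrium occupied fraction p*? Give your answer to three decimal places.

Setting dp/dt = 0 and dividing by p* gives c·(h−p*) = e.
So p* = h − e/c = 0.735 − 0.251/0.407 = 0.735 − 0.6167 = 0.1183.

0.118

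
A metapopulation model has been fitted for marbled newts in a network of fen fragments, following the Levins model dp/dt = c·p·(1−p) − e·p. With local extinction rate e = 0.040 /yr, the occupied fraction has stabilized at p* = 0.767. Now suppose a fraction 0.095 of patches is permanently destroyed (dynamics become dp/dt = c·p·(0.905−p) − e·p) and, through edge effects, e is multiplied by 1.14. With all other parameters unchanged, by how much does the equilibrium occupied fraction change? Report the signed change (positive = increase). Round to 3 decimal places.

-0.128

Balance c(1−p*) = e gives c = e/(1 − 0.76700) = 0.040/0.23300 = 0.17167.
New p* = 0.905 − e/c = 0.905 − 0.04560/0.17167 = 0.63937.
Δp* = 0.63937 − 0.76700 = -0.12763.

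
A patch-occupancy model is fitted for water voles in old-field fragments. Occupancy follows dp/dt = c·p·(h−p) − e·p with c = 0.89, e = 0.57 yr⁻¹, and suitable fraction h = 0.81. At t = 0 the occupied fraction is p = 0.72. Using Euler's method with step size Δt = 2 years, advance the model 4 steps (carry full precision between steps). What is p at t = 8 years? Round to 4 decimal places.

Update rule: p ← p + [c·p·(h−p) − e·p]·Δt with Δt = 2.
p: 0.72000 → 0.01454  (Δp = -0.70546)
p: 0.01454 → 0.01856  (Δp = +0.00401)
p: 0.01856 → 0.02354  (Δp = +0.00499)
p: 0.02354 → 0.02966  (Δp = +0.00612)

0.0297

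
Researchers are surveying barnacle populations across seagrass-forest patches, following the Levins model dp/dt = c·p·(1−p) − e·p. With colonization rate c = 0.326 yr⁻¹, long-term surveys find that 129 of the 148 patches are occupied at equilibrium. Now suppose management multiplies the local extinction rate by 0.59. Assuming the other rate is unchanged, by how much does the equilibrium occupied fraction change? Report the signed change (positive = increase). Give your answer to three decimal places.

Observed p* = 129/148 = 0.87162.
Balance c(1−p*) = e gives e = 0.326×(1 − 0.87162) = 0.04185.
New p* = 1 − e/c = 1 − 0.02469/0.32600 = 0.92426.
Δp* = 0.92426 − 0.87162 = +0.05264.

0.053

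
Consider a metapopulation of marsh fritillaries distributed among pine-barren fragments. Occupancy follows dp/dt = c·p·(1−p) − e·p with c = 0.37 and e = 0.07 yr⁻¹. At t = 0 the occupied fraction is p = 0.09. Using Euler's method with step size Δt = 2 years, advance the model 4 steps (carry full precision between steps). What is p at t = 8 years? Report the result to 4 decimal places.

Update rule: p ← p + [c·p·(1−p) − e·p]·Δt with Δt = 2.
p: 0.09000 → 0.13801  (Δp = +0.04801)
p: 0.13801 → 0.20672  (Δp = +0.06871)
p: 0.20672 → 0.29912  (Δp = +0.09241)
p: 0.29912 → 0.41239  (Δp = +0.11326)

0.4124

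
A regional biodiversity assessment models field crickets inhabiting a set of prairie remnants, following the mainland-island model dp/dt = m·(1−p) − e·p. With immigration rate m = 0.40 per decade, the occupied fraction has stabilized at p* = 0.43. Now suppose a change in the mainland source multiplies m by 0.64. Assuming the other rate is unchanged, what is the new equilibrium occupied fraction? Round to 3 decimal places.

0.326

Balance m(1−p*) = e·p* gives e = m(1−p*)/p* = 0.40×0.57000/0.43000 = 0.53023.
New p* = m/(m+e) = 0.25600/(0.25600+0.53023) = 0.32560.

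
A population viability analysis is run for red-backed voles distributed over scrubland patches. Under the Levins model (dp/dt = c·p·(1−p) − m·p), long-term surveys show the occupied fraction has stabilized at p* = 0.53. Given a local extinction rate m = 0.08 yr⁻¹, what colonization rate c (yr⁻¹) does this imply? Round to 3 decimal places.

0.170

At equilibrium c(1−p*) = m, so c = m/(1−p*).
c = 0.08/(1 − 0.53) = 0.08/0.4700 = 0.1702.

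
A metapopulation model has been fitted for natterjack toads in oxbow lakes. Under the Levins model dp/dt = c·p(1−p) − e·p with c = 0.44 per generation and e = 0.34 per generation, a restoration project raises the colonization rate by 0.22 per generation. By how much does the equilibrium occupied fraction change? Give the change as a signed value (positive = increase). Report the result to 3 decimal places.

Before: p* = 1 − 0.34/0.44 = 0.2273.
After the change, c = 0.66, e = 0.34, so p* = 1 − 0.34/0.66 = 0.4848.
Δp* = 0.4848 − 0.2273 = +0.2576.

0.258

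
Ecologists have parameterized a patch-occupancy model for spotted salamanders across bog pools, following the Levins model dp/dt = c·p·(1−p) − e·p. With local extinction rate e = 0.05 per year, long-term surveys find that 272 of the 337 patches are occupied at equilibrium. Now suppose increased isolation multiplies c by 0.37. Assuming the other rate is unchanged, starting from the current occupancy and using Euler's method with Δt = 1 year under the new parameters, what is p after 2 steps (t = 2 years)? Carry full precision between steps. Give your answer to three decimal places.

Observed p* = 272/337 = 0.80712.
Balance c(1−p*) = e gives c = e/(1 − 0.80712) = 0.05/0.19288 = 0.25923.
Starting from p₀ = 0.80712; update p ← p + (dp/dt)·Δt with the new parameters.
t = 1: p = 0.80712 + (-0.02542) = 0.78170
t = 2: p = 0.78170 + (-0.02272) = 0.75898

0.759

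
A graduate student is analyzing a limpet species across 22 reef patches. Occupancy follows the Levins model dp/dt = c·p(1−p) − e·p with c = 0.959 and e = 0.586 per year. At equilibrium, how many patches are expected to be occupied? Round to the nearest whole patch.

9

p* = 1 − e/c = 1 − 0.586/0.959 = 0.3889.
Expected occupied patches = N × p* = 22 × 0.3889 = 8.56 ≈ 9.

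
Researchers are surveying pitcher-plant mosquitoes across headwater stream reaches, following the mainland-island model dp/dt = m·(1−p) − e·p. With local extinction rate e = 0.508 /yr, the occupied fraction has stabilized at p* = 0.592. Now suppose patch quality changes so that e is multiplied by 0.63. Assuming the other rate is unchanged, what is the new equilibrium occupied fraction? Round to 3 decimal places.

0.697

Balance m(1−p*) = e·p* gives m = e·p*/(1−p*) = 0.508×0.59200/0.40800 = 0.73710.
New p* = m/(m+e) = 0.73710/(0.73710+0.32004) = 0.69726.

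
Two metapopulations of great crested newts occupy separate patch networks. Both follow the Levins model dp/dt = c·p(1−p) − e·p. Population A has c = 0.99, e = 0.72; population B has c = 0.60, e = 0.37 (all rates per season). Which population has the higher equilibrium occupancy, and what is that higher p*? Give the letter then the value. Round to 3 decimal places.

A: p*_A = 1 − 0.72/0.99 = 0.2727.
B: p*_B = 1 − 0.37/0.60 = 0.3833.
B is higher at 0.3833.

B, 0.383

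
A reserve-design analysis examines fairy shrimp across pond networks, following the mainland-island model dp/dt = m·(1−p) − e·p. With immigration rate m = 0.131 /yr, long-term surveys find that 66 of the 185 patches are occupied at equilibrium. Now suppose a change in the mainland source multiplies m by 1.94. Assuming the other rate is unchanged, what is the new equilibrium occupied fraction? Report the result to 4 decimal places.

Observed p* = 66/185 = 0.35676.
Balance m(1−p*) = e·p* gives e = m(1−p*)/p* = 0.131×0.64324/0.35676 = 0.23619.
New p* = m/(m+e) = 0.25414/(0.25414+0.23619) = 0.51830.

0.5183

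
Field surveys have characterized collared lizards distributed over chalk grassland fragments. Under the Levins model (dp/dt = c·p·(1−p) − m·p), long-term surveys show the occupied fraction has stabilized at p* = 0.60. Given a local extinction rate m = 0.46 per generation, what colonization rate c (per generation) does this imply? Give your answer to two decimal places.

At equilibrium c(1−p*) = m, so c = m/(1−p*).
c = 0.46/(1 − 0.60) = 0.46/0.4000 = 1.1500.

1.15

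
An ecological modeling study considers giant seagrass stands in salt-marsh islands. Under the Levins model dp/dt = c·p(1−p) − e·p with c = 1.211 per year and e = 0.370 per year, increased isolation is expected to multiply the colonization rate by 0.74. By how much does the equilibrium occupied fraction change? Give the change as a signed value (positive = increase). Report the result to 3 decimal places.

-0.107

Before: p* = 1 − 0.370/1.211 = 0.6945.
After the change, c = 0.89614, e = 0.37, so p* = 1 − 0.37/0.89614 = 0.5871.
Δp* = 0.5871 − 0.6945 = -0.1073.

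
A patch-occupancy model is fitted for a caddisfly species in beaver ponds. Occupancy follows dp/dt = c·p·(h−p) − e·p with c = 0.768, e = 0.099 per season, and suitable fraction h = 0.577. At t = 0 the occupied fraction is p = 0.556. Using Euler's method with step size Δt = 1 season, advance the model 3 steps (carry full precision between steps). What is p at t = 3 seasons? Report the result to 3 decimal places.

Update rule: p ← p + [c·p·(h−p) − e·p]·Δt with Δt = 1.
t = 1: p = 0.55600 + (-0.04608) = 0.50992
t = 2: p = 0.50992 + (-0.02421) = 0.48571
t = 3: p = 0.48571 + (-0.01403) = 0.47168

0.472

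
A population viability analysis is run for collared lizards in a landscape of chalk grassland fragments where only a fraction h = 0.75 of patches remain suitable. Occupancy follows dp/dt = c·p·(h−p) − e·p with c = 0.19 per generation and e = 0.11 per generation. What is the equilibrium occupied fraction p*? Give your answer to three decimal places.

0.171

Setting dp/dt = 0 and dividing by p* gives c·(h−p*) = e.
So p* = h − e/c = 0.75 − 0.11/0.19 = 0.75 − 0.5789 = 0.1711.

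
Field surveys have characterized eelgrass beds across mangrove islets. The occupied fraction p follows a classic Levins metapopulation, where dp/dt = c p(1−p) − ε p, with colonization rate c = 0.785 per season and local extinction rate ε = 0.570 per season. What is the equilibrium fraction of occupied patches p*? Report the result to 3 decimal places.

Setting dp/dt = 0 and dividing through by p* gives c·(1−p*) = ε.
So p* = 1 − ε/c = 1 − 0.570/0.785 = 1 − 0.7261 = 0.2739.

0.274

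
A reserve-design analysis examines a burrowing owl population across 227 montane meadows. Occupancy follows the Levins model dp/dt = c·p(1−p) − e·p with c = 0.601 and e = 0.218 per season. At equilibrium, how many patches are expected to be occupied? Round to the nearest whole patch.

145

p* = 1 − e/c = 1 − 0.218/0.601 = 0.6373.
Expected occupied patches = N × p* = 227 × 0.6373 = 144.66 ≈ 145.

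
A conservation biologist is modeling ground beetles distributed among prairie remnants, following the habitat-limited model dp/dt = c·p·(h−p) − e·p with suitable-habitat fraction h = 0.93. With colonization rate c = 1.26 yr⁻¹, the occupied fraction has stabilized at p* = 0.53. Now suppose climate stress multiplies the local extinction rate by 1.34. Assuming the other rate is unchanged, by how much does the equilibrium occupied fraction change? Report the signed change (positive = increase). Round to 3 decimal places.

-0.136

Balance c(h−p*) = e gives e = 1.26×(0.93 − 0.53000) = 0.50400.
New p* = 0.93 − e/c = 0.93 − 0.67536/1.26000 = 0.39400.
Δp* = 0.39400 − 0.53000 = -0.13600.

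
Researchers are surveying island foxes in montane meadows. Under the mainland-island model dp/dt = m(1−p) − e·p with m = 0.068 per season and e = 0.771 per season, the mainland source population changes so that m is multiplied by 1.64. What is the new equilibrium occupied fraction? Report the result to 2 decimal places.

0.13

Before: p* = 0.068/(0.068+0.771) = 0.0810.
After: m = 0.11152, e = 0.771; p* = 0.11152/0.8825 = 0.1264.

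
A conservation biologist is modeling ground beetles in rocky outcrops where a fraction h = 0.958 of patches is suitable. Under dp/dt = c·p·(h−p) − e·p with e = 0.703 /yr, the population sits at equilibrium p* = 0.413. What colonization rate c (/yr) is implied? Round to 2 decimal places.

At equilibrium c(h−p*) = e, so c = e/(h−p*).
c = 0.703/(0.958 − 0.413) = 0.703/0.5450 = 1.2899.

1.29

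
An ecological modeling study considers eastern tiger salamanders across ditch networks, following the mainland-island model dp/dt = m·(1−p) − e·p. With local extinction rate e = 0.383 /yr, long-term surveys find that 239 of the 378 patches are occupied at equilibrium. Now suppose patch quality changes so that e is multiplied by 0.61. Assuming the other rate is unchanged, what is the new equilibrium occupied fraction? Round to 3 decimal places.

Observed p* = 239/378 = 0.63228.
Balance m(1−p*) = e·p* gives m = e·p*/(1−p*) = 0.383×0.63228/0.36772 = 0.65855.
New p* = m/(m+e) = 0.65855/(0.65855+0.23363) = 0.73814.

0.738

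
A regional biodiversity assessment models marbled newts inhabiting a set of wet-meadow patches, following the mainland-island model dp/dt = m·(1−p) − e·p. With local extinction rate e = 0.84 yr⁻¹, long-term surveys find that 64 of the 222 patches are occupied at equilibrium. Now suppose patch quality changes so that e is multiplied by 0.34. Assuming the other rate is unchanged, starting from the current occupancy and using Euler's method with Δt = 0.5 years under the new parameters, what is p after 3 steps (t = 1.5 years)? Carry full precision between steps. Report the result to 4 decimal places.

Observed p* = 64/222 = 0.28829.
Balance m(1−p*) = e·p* gives m = e·p*/(1−p*) = 0.84×0.28829/0.71171 = 0.34025.
Starting from p₀ = 0.28829; update p ← p + (dp/dt)·Δt with the new parameters.
step 1: Δp = +0.07991, p = 0.36820
step 2: Δp = +0.05491, p = 0.42311
step 3: Δp = +0.03772, p = 0.46083

0.4608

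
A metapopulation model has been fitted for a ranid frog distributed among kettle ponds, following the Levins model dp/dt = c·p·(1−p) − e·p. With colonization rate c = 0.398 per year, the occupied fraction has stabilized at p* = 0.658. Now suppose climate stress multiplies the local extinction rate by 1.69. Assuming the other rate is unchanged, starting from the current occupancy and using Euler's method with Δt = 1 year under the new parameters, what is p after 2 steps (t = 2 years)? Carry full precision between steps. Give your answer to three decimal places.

Balance c(1−p*) = e gives e = 0.398×(1 − 0.65800) = 0.13612.
Starting from p₀ = 0.65800; update p ← p + (dp/dt)·Δt with the new parameters.
  1  |  dp/dt·Δt = -0.061799  |  p_1 = 0.596201
  2  |  dp/dt·Δt = -0.041331  |  p_2 = 0.554870

0.555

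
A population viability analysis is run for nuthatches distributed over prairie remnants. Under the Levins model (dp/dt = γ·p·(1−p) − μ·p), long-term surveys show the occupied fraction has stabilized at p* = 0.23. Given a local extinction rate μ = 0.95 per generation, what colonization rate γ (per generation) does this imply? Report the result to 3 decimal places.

1.234

At equilibrium γ(1−p*) = μ, so γ = μ/(1−p*).
γ = 0.95/(1 − 0.23) = 0.95/0.7700 = 1.2338.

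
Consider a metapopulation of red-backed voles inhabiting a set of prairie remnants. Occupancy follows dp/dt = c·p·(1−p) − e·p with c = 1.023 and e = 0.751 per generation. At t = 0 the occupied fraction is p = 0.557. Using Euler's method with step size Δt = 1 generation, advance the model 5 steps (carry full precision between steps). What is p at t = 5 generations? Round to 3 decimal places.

0.289

Update rule: p ← p + [c·p·(1−p) − e·p]·Δt with Δt = 1.
p: 0.55700 → 0.39112  (Δp = -0.16588)
p: 0.39112 → 0.34101  (Δp = -0.05011)
p: 0.34101 → 0.31480  (Δp = -0.02621)
p: 0.31480 → 0.29905  (Δp = -0.01575)
p: 0.29905 → 0.28890  (Δp = -0.01015)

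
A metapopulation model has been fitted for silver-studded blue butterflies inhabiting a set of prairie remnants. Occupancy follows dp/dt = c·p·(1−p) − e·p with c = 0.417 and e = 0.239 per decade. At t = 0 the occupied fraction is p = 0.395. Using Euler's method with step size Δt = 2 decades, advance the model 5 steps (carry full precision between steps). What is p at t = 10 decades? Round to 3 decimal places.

Update rule: p ← p + [c·p·(1−p) − e·p]·Δt with Δt = 2.
step 1: Δp = +0.01050, p = 0.40550
step 2: Δp = +0.00722, p = 0.41272
step 3: Δp = +0.00487, p = 0.41759
step 4: Δp = +0.00323, p = 0.42082
step 5: Δp = +0.00212, p = 0.42294

0.423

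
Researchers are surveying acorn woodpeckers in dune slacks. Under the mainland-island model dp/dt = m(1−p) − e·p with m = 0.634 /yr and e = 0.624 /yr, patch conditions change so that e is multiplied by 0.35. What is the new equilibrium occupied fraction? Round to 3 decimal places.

0.744

Before: p* = 0.634/(0.634+0.624) = 0.5040.
After: m = 0.634, e = 0.2184; p* = 0.634/0.8524 = 0.7438.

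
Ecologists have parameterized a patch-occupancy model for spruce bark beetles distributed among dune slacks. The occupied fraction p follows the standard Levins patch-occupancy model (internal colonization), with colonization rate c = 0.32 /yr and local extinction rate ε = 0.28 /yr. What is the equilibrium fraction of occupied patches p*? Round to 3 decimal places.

At equilibrium, colonization balances extinction: c·p*·(1−p*) = ε·p*.
So p* = 1 − ε/c = 1 − 0.28/0.32 = 1 − 0.8750 = 0.1250.

0.125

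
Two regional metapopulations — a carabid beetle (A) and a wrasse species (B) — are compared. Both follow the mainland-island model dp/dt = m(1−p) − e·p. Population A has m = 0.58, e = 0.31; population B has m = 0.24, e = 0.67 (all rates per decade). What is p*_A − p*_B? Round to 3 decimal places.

A: p*_A = m/(m+e) = 0.58/0.8900 = 0.6517.
B: p*_B = 0.24/0.9100 = 0.2637.
p*_A − p*_B = 0.6517 − 0.2637 = 0.3879.

0.388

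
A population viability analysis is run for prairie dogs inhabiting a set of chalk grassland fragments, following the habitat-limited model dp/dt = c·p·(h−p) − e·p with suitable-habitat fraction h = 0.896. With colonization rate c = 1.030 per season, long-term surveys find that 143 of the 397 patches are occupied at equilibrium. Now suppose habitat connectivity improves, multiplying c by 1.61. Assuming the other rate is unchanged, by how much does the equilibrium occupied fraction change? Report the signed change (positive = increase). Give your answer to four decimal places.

Observed p* = 143/397 = 0.36020.
Balance c(h−p*) = e gives e = 1.030×(0.896 − 0.36020) = 0.55187.
New p* = 0.896 − e/c = 0.896 − 0.55187/1.65830 = 0.56321.
Δp* = 0.56321 − 0.36020 = +0.20301.

0.2030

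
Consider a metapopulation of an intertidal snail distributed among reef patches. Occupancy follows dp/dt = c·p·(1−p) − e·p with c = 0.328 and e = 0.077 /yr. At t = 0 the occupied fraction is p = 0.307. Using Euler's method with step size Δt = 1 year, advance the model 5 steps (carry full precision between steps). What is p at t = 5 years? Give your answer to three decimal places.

Update rule: p ← p + [c·p·(1−p) − e·p]·Δt with Δt = 1.
step 1: Δp = +0.04614, p = 0.35314
step 2: Δp = +0.04773, p = 0.40088
step 3: Δp = +0.04791, p = 0.44879
step 4: Δp = +0.04658, p = 0.49537
step 5: Δp = +0.04385, p = 0.53922

0.539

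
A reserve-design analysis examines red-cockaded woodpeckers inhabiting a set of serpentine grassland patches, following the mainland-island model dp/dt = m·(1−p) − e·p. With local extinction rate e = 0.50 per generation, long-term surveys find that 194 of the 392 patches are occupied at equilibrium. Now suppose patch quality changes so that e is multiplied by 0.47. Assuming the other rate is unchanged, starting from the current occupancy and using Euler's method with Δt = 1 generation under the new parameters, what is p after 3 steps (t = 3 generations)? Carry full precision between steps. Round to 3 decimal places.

Observed p* = 194/392 = 0.49490.
Balance m(1−p*) = e·p* gives m = e·p*/(1−p*) = 0.50×0.49490/0.50510 = 0.48990.
Starting from p₀ = 0.49490; update p ← p + (dp/dt)·Δt with the new parameters.
step 1: Δp = +0.13115, p = 0.62605
step 2: Δp = +0.03608, p = 0.66212
step 3: Δp = +0.00993, p = 0.67205

0.672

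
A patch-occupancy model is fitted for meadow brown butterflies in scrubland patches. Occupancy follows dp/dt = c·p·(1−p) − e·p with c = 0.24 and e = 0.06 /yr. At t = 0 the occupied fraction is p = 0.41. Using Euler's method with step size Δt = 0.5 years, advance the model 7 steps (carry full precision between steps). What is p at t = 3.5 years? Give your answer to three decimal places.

0.521

Update rule: p ← p + [c·p·(1−p) − e·p]·Δt with Δt = 0.5.
t = 0.5: p = 0.41000 + (+0.01673) = 0.42673
t = 1: p = 0.42673 + (+0.01655) = 0.44328
t = 1.5: p = 0.44328 + (+0.01632) = 0.45960
t = 2: p = 0.45960 + (+0.01602) = 0.47561
t = 2.5: p = 0.47561 + (+0.01566) = 0.49127
t = 3: p = 0.49127 + (+0.01525) = 0.50653
t = 3.5: p = 0.50653 + (+0.01480) = 0.52133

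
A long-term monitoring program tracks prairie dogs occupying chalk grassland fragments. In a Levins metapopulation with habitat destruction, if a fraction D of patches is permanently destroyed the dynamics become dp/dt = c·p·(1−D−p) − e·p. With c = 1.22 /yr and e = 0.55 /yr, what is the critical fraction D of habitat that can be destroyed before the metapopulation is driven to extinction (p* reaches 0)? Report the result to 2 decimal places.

0.55

The nontrivial equilibrium is p* = (1−D) − e/c; extinction occurs when this hits zero.
So D_crit = 1 − e/c = 1 − 0.55/1.22 = 1 − 0.4508 = 0.5492.
Note this equals the original equilibrium occupancy — the Levins extinction-debt result.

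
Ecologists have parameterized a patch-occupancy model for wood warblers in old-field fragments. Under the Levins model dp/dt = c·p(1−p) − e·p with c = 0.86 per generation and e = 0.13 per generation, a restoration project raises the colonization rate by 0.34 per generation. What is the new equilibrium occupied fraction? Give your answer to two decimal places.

Before: p* = 1 − 0.13/0.86 = 0.8488.
After the change, c = 1.2, e = 0.13, so p* = 1 − 0.13/1.2 = 0.8917.

0.89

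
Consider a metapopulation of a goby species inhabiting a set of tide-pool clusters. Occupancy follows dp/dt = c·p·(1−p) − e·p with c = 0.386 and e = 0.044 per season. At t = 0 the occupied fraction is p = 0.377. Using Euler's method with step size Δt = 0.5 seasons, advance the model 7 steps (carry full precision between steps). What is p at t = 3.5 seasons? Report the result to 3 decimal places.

0.632

Update rule: p ← p + [c·p·(1−p) − e·p]·Δt with Δt = 0.5.
step 1: Δp = +0.03704, p = 0.41404
step 2: Δp = +0.03771, p = 0.45175
step 3: Δp = +0.03786, p = 0.48961
step 4: Δp = +0.03746, p = 0.52707
step 5: Δp = +0.03651, p = 0.56358
step 6: Δp = +0.03507, p = 0.59865
step 7: Δp = +0.03320, p = 0.63186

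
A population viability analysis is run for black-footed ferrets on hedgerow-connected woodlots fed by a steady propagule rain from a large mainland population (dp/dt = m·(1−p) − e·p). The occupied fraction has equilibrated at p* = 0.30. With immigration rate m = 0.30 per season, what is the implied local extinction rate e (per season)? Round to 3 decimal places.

0.700

At equilibrium m(1−p*) = e·p*, so e = m(1−p*)/p*.
e = 0.30 × 0.7000 / 0.30 = 0.7000.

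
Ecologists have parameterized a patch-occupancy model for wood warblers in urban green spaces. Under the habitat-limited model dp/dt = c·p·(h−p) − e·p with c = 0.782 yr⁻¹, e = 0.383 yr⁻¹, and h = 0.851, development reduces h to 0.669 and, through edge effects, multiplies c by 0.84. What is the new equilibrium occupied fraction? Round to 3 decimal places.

Before: p* = h − e/c = 0.851 − 0.383/0.782 = 0.851 − 0.4898 = 0.3612.
After: c = 0.65688, e = 0.383, h = 0.669; p* = 0.669 − 0.383/0.65688 = 0.0859.

0.086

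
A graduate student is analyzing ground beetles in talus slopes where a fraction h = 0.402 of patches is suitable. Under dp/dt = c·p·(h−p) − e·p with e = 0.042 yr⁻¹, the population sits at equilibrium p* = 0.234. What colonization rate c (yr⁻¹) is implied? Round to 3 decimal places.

0.250

At equilibrium c(h−p*) = e, so c = e/(h−p*).
c = 0.042/(0.402 − 0.234) = 0.042/0.1680 = 0.2500.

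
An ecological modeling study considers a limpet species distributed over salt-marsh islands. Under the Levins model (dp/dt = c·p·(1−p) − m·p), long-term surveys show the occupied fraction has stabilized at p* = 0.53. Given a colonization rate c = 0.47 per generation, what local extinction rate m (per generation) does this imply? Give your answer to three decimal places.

0.221

At equilibrium c(1−p*) = m.
m = 0.47 × (1 − 0.53) = 0.47 × 0.4700 = 0.2209.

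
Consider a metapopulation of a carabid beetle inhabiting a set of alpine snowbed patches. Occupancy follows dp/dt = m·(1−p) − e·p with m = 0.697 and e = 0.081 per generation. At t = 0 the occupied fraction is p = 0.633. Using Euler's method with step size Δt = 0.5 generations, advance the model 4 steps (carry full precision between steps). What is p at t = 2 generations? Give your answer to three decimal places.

0.859

Update rule: p ← p + [m·(1−p) − e·p]·Δt with Δt = 0.5.
p: 0.63300 → 0.73526  (Δp = +0.10226)
p: 0.73526 → 0.79775  (Δp = +0.06248)
p: 0.79775 → 0.83592  (Δp = +0.03818)
p: 0.83592 → 0.85925  (Δp = +0.02333)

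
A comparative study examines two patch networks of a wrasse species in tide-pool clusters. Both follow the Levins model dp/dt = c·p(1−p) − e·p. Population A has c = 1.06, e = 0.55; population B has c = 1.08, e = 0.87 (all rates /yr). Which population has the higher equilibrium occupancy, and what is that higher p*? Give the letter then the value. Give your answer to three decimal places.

A, 0.481

A: p*_A = 1 − 0.55/1.06 = 0.4811.
B: p*_B = 1 − 0.87/1.08 = 0.1944.
A is higher at 0.4811.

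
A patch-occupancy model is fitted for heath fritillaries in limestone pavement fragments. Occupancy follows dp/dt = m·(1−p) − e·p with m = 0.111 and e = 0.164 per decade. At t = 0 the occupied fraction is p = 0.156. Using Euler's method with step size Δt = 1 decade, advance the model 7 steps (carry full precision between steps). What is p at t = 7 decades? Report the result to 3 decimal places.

0.378

Update rule: p ← p + [m·(1−p) − e·p]·Δt with Δt = 1.
step 1: Δp = +0.06810, p = 0.22410
step 2: Δp = +0.04937, p = 0.27347
step 3: Δp = +0.03580, p = 0.30927
step 4: Δp = +0.02595, p = 0.33522
step 5: Δp = +0.01881, p = 0.35403
step 6: Δp = +0.01364, p = 0.36767
step 7: Δp = +0.00989, p = 0.37756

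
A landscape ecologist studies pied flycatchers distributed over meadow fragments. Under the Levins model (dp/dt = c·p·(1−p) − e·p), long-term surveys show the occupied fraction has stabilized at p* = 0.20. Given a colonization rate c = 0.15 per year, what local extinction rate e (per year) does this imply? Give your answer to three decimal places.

At equilibrium c(1−p*) = e.
e = 0.15 × (1 − 0.20) = 0.15 × 0.8000 = 0.1200.

0.120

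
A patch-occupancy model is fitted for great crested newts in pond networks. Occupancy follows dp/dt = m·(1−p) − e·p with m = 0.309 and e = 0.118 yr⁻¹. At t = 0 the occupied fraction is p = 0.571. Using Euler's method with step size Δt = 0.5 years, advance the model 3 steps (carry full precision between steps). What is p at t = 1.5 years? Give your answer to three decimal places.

0.649

Update rule: p ← p + [m·(1−p) − e·p]·Δt with Δt = 0.5.
step 1: Δp = +0.03259, p = 0.60359
step 2: Δp = +0.02563, p = 0.62922
step 3: Δp = +0.02016, p = 0.64939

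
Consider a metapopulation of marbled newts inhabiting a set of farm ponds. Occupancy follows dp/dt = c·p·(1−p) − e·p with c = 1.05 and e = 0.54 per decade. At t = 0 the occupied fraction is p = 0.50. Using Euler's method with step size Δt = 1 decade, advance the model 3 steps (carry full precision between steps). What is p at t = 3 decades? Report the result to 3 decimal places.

0.487

Update rule: p ← p + [c·p·(1−p) − e·p]·Δt with Δt = 1.
step 1: Δp = -0.00750, p = 0.49250
step 2: Δp = -0.00351, p = 0.48899
step 3: Δp = -0.00168, p = 0.48731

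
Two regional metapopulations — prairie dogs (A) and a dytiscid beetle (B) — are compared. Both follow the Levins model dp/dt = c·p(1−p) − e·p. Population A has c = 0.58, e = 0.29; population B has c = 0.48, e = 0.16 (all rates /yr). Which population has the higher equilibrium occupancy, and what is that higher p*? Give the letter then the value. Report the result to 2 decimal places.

B, 0.67

A: p*_A = 1 − 0.29/0.58 = 0.5000.
B: p*_B = 1 − 0.16/0.48 = 0.6667.
B is higher at 0.6667.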